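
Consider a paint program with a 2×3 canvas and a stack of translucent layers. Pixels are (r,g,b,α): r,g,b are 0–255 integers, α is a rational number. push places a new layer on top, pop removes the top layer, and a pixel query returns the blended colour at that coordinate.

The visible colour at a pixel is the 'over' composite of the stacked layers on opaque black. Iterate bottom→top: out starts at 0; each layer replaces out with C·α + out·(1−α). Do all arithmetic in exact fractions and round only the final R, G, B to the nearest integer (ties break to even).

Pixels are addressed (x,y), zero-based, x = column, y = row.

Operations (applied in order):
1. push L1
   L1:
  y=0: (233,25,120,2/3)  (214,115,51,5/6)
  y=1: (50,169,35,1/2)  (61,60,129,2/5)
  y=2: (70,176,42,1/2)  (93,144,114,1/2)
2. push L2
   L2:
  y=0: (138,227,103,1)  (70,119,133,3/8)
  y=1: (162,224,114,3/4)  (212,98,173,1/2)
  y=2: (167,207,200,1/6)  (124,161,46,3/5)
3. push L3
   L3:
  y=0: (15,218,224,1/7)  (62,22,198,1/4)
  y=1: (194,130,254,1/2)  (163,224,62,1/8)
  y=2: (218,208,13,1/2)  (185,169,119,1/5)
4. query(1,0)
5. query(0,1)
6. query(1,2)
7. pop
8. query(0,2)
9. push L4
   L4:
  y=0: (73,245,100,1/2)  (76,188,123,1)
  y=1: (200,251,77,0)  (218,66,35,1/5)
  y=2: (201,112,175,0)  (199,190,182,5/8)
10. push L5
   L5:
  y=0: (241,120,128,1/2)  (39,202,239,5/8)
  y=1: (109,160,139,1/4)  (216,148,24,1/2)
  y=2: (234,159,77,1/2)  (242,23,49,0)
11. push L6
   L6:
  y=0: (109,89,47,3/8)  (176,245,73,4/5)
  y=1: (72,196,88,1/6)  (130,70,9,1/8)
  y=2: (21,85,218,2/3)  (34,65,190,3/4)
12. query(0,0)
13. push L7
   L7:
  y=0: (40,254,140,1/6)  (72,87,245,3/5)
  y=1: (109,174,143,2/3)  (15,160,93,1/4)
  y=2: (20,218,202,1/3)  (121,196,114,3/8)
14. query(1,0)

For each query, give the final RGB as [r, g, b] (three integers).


at x=1,y=0 over L1,L2,L3:
+L1 (α=5/6) → [535/3, 575/6, 85/2]
+L2 (α=3/8) → [3305/24, 5017/48, 1223/16]
+L3 (α=1/4) → [3801/32, 5369/64, 6837/64]
rounded: [119, 84, 107]

query (0,1) [L1,L2,L3] — begin 0,0,0
after L1 α=1/2: [25, 169/2, 35/2]
after L2 α=3/4: [511/4, 1513/8, 719/8]
after L3 α=1/2: [1287/8, 2553/16, 2751/16]
= [161, 160, 172]

query (1,2) [L1,L2,L3] — begin 0,0,0
after L1 α=1/2: [93/2, 72, 57]
after L2 α=3/5: [93, 627/5, 252/5]
after L3 α=1/5: [557/5, 3353/25, 1603/25]
→ [111, 134, 64]

(0,2) stack=L1,L2; from [0,0,0]:
after L1 α=1/2: [35, 88, 21]
after L2 α=1/6: [57, 647/6, 305/6]
→ [57, 108, 51]

at x=0,y=0 over L1,L2,L4,L5,L6:
L1 α=2/3: [466/3, 50/3, 80]
L2 α=1: [138, 227, 103]
L4 α=1/2: [211/2, 236, 203/2]
L5 α=1/2: [693/4, 178, 459/4]
L6 α=3/8: [4773/32, 1157/8, 2859/32]
→ [149, 145, 89]

query (1,0) [L1,L2,L4,L5,L6,L7] — begin 0,0,0
L1 α=5/6: [535/3, 575/6, 85/2]
L2 α=3/8: [3305/24, 5017/48, 1223/16]
L4 α=1: [76, 188, 123]
L5 α=5/8: [423/8, 787/4, 391/2]
L6 α=4/5: [1211/8, 4707/20, 195/2]
L7 α=3/5: [415/4, 7317/50, 186]
rounded: [104, 146, 186]


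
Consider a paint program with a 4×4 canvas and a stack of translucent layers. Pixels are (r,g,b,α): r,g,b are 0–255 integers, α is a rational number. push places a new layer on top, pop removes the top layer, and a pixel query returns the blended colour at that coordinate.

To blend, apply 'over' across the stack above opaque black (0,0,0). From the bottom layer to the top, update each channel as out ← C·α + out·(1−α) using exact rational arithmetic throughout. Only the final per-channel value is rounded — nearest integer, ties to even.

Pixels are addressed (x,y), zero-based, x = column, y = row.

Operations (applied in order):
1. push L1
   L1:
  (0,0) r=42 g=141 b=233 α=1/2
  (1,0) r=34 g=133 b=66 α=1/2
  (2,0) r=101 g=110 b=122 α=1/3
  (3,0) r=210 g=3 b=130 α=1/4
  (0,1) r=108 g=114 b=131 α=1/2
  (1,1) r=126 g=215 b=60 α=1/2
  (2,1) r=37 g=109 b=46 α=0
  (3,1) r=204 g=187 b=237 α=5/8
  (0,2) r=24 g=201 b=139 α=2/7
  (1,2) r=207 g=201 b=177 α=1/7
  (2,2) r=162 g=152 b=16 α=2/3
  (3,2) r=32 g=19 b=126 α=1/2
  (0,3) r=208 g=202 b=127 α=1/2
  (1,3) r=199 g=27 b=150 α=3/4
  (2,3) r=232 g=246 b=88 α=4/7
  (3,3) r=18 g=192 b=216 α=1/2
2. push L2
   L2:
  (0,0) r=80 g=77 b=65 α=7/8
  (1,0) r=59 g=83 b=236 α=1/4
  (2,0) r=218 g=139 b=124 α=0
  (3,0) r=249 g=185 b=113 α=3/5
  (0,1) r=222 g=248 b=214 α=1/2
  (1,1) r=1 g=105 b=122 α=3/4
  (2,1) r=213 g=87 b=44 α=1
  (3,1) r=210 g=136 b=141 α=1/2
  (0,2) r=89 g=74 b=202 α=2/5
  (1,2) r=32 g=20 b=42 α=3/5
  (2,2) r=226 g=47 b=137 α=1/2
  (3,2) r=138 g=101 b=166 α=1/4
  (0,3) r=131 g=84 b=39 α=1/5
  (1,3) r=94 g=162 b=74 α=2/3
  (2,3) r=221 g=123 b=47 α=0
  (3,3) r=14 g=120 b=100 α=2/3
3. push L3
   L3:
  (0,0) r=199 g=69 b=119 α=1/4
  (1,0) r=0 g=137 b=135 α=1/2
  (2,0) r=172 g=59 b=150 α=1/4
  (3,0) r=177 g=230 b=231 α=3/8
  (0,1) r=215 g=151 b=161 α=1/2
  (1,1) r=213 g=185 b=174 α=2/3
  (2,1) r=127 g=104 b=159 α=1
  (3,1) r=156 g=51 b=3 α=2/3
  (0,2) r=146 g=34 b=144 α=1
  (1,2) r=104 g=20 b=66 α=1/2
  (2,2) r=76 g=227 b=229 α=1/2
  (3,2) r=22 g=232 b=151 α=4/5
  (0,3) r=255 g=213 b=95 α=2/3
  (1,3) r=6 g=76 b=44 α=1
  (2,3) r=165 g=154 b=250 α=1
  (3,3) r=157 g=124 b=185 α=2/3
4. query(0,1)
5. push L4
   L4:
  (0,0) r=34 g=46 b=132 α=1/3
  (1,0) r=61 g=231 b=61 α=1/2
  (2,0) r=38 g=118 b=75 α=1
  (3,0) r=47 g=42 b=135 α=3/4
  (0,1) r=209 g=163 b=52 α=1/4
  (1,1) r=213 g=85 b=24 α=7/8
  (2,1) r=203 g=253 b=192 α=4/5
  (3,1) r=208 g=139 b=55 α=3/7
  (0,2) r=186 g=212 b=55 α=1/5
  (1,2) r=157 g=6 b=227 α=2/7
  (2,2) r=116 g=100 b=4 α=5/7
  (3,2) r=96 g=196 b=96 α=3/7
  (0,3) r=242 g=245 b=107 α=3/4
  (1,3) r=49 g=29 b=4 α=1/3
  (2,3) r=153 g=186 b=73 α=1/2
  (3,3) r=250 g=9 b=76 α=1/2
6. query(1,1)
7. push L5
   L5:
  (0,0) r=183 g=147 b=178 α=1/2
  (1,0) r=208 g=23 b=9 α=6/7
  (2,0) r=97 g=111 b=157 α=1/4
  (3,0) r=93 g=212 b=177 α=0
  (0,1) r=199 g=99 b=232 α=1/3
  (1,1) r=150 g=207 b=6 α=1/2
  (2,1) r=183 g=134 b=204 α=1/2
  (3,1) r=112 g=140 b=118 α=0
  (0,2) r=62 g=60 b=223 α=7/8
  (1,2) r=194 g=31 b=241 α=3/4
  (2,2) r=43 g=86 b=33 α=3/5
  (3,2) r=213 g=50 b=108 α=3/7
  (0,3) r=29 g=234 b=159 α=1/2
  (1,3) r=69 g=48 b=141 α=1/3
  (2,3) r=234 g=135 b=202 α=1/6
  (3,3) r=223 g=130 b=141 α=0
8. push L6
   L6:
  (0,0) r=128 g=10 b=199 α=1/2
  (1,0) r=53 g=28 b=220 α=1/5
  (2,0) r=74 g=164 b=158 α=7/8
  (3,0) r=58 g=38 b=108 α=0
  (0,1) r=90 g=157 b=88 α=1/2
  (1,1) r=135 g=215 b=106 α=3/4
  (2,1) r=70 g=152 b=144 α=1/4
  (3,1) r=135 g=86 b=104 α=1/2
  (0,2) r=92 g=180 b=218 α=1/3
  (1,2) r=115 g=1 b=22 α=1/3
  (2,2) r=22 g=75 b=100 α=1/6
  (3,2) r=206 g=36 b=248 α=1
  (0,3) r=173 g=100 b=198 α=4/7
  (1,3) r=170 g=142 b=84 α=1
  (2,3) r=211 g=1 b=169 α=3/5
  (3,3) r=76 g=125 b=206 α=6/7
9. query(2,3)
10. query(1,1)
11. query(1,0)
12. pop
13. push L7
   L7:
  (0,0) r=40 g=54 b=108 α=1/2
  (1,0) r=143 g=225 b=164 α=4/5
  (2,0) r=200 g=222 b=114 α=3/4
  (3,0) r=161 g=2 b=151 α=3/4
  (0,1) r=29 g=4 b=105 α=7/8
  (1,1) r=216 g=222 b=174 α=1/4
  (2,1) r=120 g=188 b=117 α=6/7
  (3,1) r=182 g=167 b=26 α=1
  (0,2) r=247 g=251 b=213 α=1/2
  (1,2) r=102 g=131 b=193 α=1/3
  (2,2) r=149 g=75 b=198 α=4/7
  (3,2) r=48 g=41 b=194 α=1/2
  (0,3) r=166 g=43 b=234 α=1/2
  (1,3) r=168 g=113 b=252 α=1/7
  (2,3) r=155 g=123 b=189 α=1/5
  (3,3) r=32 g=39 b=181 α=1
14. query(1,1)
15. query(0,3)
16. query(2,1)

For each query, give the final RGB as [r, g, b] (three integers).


at x=0,y=1 over L1,L2,L3:
after L1 α=1/2: [54, 57, 131/2]
after L2 α=1/2: [138, 305/2, 559/4]
after L3 α=1/2: [353/2, 607/4, 1203/8]
rounded: [176, 152, 150]

(1,1) stack=L1,L2,L3,L4; from [0,0,0]:
+L1 (α=1/2) → [63, 215/2, 30]
+L2 (α=3/4) → [33/2, 845/8, 99]
+L3 (α=2/3) → [295/2, 3805/24, 149]
+L4 (α=7/8) → [3277/16, 18085/192, 317/8]
rounded: [205, 94, 40]

at x=2,y=3 over L1,L2,L3,L4,L5,L6:
after L1 α=4/7: [928/7, 984/7, 352/7]
after L2 α=0: [928/7, 984/7, 352/7]
after L3 α=1: [165, 154, 250]
after L4 α=1/2: [159, 170, 323/2]
after L5 α=1/6: [343/2, 985/6, 673/4]
after L6 α=3/5: [976/5, 994/15, 1687/10]
→ [195, 66, 169]

(1,1) stack=L1,L2,L3,L4,L5,L6; from [0,0,0]:
+L1 (α=1/2) → [63, 215/2, 30]
+L2 (α=3/4) → [33/2, 845/8, 99]
+L3 (α=2/3) → [295/2, 3805/24, 149]
+L4 (α=7/8) → [3277/16, 18085/192, 317/8]
+L5 (α=1/2) → [5677/32, 57829/384, 365/16]
+L6 (α=3/4) → [18637/128, 305509/1536, 5453/64]
= [146, 199, 85]

(1,0) stack=L1,L2,L3,L4,L5,L6; from [0,0,0]:
after L1 α=1/2: [17, 133/2, 33]
after L2 α=1/4: [55/2, 565/8, 335/4]
after L3 α=1/2: [55/4, 1661/16, 875/8]
after L4 α=1/2: [299/8, 5357/32, 1363/16]
after L5 α=6/7: [1469/8, 9773/224, 2227/112]
after L6 α=1/5: [315/2, 11341/280, 8387/140]
= [158, 41, 60]

(1,1) stack=L1,L2,L3,L4,L5,L7; from [0,0,0]:
after L1 α=1/2: [63, 215/2, 30]
after L2 α=3/4: [33/2, 845/8, 99]
after L3 α=2/3: [295/2, 3805/24, 149]
after L4 α=7/8: [3277/16, 18085/192, 317/8]
after L5 α=1/2: [5677/32, 57829/384, 365/16]
after L7 α=1/4: [23943/128, 86245/512, 3879/64]
rounded: [187, 168, 61]

(0,3) stack=L1,L2,L3,L4,L5,L7; from [0,0,0]:
after L1 α=1/2: [104, 101, 127/2]
after L2 α=1/5: [547/5, 488/5, 293/5]
after L3 α=2/3: [3097/15, 2618/15, 1243/15]
after L4 α=3/4: [13987/60, 13643/60, 3029/30]
after L5 α=1/2: [15727/120, 27683/120, 7799/60]
after L7 α=1/2: [35647/240, 32843/240, 21839/120]
rounded: [149, 137, 182]

query (2,1) [L1,L2,L3,L4,L5,L7] — begin 0,0,0
+L1 (α=0) → [0, 0, 0]
+L2 (α=1) → [213, 87, 44]
+L3 (α=1) → [127, 104, 159]
+L4 (α=4/5) → [939/5, 1116/5, 927/5]
+L5 (α=1/2) → [927/5, 893/5, 1947/10]
+L7 (α=6/7) → [4527/35, 6533/35, 1281/10]
= [129, 187, 128]


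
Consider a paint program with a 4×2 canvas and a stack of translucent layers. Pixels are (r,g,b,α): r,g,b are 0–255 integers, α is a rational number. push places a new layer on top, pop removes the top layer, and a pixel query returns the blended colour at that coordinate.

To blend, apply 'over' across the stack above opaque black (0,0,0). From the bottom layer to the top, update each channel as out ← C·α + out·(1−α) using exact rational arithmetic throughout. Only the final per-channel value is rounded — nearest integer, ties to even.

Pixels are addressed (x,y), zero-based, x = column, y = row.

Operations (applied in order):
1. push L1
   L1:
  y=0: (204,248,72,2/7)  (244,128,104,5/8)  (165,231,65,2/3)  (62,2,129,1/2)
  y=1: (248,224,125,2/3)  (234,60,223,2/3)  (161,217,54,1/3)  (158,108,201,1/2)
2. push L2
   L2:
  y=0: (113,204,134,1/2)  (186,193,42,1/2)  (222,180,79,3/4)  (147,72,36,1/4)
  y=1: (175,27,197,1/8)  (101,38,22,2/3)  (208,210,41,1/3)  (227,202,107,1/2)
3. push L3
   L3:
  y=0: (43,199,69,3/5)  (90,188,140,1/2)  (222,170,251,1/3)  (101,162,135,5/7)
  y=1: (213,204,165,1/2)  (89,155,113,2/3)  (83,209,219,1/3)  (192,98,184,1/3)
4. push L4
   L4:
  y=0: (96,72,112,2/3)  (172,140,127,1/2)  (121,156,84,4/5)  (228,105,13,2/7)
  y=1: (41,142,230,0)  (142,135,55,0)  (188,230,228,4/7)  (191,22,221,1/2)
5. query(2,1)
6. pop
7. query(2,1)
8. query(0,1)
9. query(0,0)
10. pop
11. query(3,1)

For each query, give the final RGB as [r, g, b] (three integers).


at x=2,y=1 over L1,L2,L3,L4:
L1 α=1/3: [161/3, 217/3, 18]
L2 α=1/3: [946/9, 1064/9, 77/3]
L3 α=1/3: [2639/27, 4009/27, 811/9]
L4 α=4/7: [9407/63, 12289/63, 3547/21]
= [149, 195, 169]

at x=2,y=1 over L1,L2,L3:
after L1 α=1/3: [161/3, 217/3, 18]
after L2 α=1/3: [946/9, 1064/9, 77/3]
after L3 α=1/3: [2639/27, 4009/27, 811/9]
rounded: [98, 148, 90]

(0,1) stack=L1,L2,L3; from [0,0,0]:
+L1 (α=2/3) → [496/3, 448/3, 250/3]
+L2 (α=1/8) → [3997/24, 3217/24, 2341/24]
+L3 (α=1/2) → [9109/48, 8113/48, 6301/48]
rounded: [190, 169, 131]

at x=0,y=0 over L1,L2,L3:
after L1 α=2/7: [408/7, 496/7, 144/7]
after L2 α=1/2: [1199/14, 962/7, 541/7]
after L3 α=3/5: [2102/35, 6103/35, 2531/35]
rounded: [60, 174, 72]

query (3,1) [L1,L2] — begin 0,0,0
L1 α=1/2: [79, 54, 201/2]
L2 α=1/2: [153, 128, 415/4]
= [153, 128, 104]


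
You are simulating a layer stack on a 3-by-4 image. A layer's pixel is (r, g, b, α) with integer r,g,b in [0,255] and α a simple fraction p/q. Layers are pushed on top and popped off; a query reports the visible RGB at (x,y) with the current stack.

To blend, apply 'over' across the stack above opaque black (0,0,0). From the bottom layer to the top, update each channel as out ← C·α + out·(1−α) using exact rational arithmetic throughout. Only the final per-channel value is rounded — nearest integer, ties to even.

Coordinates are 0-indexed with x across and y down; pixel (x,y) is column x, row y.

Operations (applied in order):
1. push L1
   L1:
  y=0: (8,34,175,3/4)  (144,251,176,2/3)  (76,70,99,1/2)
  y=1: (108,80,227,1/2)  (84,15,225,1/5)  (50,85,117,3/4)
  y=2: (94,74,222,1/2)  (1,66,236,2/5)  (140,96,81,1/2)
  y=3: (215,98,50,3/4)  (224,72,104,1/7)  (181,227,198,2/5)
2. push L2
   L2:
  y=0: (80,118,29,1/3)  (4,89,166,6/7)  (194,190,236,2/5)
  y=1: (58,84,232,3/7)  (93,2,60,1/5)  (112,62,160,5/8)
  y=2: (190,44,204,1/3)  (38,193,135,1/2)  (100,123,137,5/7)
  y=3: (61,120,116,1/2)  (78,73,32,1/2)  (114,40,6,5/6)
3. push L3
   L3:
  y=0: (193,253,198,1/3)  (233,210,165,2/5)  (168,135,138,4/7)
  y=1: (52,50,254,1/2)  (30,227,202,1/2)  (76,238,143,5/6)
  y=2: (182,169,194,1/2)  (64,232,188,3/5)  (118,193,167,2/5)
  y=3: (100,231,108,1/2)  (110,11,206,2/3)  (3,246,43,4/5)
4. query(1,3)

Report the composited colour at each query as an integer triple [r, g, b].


query (1,3) [L1,L2,L3] — begin 0,0,0
+L1 (α=1/7) → [32, 72/7, 104/7]
+L2 (α=1/2) → [55, 583/14, 164/7]
+L3 (α=2/3) → [275/3, 297/14, 1016/7]
→ [92, 21, 145]


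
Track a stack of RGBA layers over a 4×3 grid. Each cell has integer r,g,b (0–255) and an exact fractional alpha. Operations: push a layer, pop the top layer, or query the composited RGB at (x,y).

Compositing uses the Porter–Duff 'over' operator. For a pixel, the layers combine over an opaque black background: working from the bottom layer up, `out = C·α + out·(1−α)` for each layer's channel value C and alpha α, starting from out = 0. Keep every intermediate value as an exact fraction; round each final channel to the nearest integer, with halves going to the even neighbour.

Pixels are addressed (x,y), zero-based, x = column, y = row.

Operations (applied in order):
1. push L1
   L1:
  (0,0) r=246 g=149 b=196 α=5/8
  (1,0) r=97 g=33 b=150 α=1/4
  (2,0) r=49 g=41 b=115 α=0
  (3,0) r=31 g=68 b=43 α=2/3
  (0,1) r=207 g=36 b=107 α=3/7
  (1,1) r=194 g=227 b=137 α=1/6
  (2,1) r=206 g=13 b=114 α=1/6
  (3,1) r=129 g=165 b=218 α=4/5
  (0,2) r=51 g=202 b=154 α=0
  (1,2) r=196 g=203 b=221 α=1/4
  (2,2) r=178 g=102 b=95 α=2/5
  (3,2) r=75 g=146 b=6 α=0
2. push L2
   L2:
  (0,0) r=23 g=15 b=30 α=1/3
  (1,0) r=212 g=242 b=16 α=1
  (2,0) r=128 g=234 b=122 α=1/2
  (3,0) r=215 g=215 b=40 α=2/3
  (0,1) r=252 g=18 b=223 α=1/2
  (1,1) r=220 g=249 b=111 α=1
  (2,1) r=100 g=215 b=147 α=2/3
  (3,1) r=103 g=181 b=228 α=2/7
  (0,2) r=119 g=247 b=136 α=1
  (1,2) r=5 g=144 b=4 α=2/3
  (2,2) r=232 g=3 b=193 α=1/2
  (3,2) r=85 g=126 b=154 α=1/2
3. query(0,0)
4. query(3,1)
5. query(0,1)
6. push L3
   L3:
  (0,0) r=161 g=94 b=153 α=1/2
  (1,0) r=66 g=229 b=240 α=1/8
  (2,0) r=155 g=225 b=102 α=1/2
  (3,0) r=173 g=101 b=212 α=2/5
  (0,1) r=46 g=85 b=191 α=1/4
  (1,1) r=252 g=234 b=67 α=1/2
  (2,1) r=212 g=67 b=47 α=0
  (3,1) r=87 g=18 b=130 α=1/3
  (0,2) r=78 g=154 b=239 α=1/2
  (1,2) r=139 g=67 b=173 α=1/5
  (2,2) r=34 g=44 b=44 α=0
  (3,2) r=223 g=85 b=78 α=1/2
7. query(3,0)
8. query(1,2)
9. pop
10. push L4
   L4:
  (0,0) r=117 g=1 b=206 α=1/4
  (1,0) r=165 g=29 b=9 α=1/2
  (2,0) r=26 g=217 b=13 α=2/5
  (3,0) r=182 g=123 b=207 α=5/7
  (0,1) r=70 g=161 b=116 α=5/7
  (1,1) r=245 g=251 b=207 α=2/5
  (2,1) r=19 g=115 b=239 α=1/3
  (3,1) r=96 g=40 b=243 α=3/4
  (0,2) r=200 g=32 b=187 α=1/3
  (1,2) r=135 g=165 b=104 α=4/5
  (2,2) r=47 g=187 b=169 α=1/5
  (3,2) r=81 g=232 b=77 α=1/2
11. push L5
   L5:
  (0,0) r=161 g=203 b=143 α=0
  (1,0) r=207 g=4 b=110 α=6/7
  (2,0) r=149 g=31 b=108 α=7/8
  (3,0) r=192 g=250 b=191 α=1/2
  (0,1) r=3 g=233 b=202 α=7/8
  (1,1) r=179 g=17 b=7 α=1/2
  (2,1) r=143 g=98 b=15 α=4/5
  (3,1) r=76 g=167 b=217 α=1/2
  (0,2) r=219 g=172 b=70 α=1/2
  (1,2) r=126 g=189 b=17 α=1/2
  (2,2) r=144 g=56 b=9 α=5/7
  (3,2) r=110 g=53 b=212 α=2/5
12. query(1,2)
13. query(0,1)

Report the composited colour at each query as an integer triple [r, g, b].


(0,0) stack=L1,L2; from [0,0,0]:
after L1 α=5/8: [615/4, 745/8, 245/2]
after L2 α=1/3: [661/6, 805/12, 275/3]
= [110, 67, 92]

query (3,1) [L1,L2] — begin 0,0,0
L1 α=4/5: [516/5, 132, 872/5]
L2 α=2/7: [722/7, 146, 1328/7]
rounded: [103, 146, 190]

query (0,1) [L1,L2] — begin 0,0,0
after L1 α=3/7: [621/7, 108/7, 321/7]
after L2 α=1/2: [2385/14, 117/7, 941/7]
rounded: [170, 17, 134]

query (3,0) [L1,L2,L3] — begin 0,0,0
L1 α=2/3: [62/3, 136/3, 86/3]
L2 α=2/3: [1352/9, 1426/9, 326/9]
L3 α=2/5: [478/3, 2032/15, 1598/15]
rounded: [159, 135, 107]

query (1,2) [L1,L2,L3] — begin 0,0,0
after L1 α=1/4: [49, 203/4, 221/4]
after L2 α=2/3: [59/3, 1355/12, 253/12]
after L3 α=1/5: [653/15, 1556/15, 772/15]
= [44, 104, 51]

at x=1,y=2 over L1,L2,L4,L5:
L1 α=1/4: [49, 203/4, 221/4]
L2 α=2/3: [59/3, 1355/12, 253/12]
L4 α=4/5: [1679/15, 1855/12, 1049/12]
L5 α=1/2: [3569/30, 4123/24, 1253/24]
= [119, 172, 52]

(0,1) stack=L1,L2,L4,L5; from [0,0,0]:
after L1 α=3/7: [621/7, 108/7, 321/7]
after L2 α=1/2: [2385/14, 117/7, 941/7]
after L4 α=5/7: [4835/49, 5869/49, 5942/49]
after L5 α=7/8: [733/49, 21447/98, 18807/98]
→ [15, 219, 192]


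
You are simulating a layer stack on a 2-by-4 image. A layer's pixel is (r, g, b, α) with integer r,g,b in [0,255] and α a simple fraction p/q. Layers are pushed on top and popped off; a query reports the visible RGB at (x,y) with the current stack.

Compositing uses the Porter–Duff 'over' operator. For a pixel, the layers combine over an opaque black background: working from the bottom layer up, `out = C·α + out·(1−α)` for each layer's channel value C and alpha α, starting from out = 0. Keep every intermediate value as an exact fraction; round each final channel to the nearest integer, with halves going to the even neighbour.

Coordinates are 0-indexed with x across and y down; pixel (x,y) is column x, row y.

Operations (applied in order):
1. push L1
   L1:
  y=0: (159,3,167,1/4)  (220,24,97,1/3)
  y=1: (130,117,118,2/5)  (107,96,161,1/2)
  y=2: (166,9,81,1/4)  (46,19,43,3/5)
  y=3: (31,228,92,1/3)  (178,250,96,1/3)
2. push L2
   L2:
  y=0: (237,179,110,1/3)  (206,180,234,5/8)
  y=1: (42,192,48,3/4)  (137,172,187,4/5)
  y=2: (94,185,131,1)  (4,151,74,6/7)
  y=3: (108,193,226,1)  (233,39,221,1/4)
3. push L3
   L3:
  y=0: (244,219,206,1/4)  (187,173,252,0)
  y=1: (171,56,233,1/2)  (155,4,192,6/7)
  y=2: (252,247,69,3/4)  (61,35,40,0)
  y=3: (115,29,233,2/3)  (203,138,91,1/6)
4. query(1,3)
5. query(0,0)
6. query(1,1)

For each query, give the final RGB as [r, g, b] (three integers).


query (1,3) [L1,L2,L3] — begin 0,0,0
L1 α=1/3: [178/3, 250/3, 32]
L2 α=1/4: [411/4, 289/4, 317/4]
L3 α=1/6: [2867/24, 1997/24, 1949/24]
→ [119, 83, 81]

at x=0,y=0 over L1,L2,L3:
L1 α=1/4: [159/4, 3/4, 167/4]
L2 α=1/3: [211/2, 361/6, 129/2]
L3 α=1/4: [1121/8, 799/8, 799/8]
rounded: [140, 100, 100]

query (1,1) [L1,L2,L3] — begin 0,0,0
after L1 α=1/2: [107/2, 48, 161/2]
after L2 α=4/5: [1203/10, 736/5, 1657/10]
after L3 α=6/7: [10503/70, 856/35, 13177/70]
= [150, 24, 188]


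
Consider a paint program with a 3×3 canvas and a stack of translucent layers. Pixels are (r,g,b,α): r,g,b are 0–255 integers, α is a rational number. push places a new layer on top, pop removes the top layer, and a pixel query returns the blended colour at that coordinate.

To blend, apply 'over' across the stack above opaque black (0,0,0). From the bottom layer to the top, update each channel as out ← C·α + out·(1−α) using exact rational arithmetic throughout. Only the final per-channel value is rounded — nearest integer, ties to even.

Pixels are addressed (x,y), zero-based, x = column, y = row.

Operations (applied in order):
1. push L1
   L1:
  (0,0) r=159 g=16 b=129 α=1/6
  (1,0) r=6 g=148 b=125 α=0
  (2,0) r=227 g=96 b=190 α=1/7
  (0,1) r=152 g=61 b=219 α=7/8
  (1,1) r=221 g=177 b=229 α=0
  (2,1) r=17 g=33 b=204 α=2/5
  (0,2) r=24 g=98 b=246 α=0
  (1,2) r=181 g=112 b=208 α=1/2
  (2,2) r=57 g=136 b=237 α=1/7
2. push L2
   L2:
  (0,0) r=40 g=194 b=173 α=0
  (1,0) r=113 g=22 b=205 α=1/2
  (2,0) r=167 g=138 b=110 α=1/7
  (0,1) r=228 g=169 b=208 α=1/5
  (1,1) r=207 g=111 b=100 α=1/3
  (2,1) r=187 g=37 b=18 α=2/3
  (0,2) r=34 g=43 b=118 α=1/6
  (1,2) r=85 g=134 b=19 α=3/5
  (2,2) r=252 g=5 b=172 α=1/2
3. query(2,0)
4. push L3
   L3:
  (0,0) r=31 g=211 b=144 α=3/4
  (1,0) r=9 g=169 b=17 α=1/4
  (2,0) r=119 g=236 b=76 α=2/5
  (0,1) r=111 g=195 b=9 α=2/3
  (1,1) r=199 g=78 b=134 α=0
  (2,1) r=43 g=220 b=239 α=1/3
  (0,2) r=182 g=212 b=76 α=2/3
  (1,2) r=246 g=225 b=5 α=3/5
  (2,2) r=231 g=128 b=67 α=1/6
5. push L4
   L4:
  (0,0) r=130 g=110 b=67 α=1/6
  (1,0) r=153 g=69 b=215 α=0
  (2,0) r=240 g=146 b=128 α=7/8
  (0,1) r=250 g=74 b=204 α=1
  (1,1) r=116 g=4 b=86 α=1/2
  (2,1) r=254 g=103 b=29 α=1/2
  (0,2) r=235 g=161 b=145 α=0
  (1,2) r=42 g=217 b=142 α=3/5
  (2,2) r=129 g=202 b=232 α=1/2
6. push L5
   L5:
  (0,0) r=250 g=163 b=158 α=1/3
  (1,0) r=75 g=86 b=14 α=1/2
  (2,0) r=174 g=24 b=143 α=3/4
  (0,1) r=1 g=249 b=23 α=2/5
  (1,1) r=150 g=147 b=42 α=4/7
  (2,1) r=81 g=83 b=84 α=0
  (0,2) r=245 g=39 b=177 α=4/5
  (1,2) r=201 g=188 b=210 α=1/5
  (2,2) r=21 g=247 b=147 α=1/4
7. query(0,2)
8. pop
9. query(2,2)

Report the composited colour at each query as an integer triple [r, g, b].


at x=2,y=0 over L1,L2:
+L1 (α=1/7) → [227/7, 96/7, 190/7]
+L2 (α=1/7) → [2531/49, 1542/49, 1910/49]
= [52, 31, 39]

(0,2) stack=L1,L2,L3,L4,L5; from [0,0,0]:
after L1 α=0: [0, 0, 0]
after L2 α=1/6: [17/3, 43/6, 59/3]
after L3 α=2/3: [1109/9, 2587/18, 515/9]
after L4 α=0: [1109/9, 2587/18, 515/9]
after L5 α=4/5: [9929/45, 1079/18, 6887/45]
→ [221, 60, 153]

(2,2) stack=L1,L2,L3,L4; from [0,0,0]:
L1 α=1/7: [57/7, 136/7, 237/7]
L2 α=1/2: [1821/14, 171/14, 1441/14]
L3 α=1/6: [4113/28, 2647/84, 8143/84]
L4 α=1/2: [7725/56, 19615/168, 27631/168]
rounded: [138, 117, 164]


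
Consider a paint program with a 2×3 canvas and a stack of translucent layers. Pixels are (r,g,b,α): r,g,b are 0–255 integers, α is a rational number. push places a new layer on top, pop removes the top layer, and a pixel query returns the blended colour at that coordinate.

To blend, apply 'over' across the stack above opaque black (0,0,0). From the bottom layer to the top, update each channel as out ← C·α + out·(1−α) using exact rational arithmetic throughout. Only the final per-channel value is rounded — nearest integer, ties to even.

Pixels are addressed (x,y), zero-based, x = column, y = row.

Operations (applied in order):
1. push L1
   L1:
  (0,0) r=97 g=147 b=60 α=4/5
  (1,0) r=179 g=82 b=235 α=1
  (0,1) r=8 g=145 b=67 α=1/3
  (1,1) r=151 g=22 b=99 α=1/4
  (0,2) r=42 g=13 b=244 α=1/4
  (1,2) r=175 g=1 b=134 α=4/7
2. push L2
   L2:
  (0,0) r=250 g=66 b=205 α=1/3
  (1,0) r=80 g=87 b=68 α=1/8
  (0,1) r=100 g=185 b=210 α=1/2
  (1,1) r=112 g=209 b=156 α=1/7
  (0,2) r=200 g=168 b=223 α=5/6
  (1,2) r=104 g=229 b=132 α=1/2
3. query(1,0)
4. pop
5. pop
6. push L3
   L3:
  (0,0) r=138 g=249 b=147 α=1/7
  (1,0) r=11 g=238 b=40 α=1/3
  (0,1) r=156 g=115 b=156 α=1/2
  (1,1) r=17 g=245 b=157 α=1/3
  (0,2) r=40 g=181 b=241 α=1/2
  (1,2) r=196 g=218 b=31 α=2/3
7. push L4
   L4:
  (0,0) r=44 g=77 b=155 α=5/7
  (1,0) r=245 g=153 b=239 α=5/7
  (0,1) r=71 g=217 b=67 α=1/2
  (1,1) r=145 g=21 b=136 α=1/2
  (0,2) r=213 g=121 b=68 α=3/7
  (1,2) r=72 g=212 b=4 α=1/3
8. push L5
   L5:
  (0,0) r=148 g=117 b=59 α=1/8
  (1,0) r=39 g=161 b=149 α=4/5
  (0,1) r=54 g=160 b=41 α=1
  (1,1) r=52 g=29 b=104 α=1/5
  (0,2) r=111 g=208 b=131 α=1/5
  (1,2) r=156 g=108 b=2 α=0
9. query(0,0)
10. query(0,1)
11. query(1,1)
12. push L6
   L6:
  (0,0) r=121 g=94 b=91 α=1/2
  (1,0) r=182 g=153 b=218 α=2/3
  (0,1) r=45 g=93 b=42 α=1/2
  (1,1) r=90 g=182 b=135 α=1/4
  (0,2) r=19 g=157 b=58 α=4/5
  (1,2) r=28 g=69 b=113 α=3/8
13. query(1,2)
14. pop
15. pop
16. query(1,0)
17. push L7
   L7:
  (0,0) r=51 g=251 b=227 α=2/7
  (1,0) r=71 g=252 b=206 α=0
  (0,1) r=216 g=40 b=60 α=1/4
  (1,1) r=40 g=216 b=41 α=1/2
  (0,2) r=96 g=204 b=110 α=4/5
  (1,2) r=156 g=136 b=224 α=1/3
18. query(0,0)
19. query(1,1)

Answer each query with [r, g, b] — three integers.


query (1,0) [L1,L2] — begin 0,0,0
+L1 (α=1) → [179, 82, 235]
+L2 (α=1/8) → [1333/8, 661/8, 1713/8]
rounded: [167, 83, 214]

at x=0,y=0 over L3,L4,L5:
after L3 α=1/7: [138/7, 249/7, 21]
after L4 α=5/7: [1816/49, 3193/49, 817/7]
after L5 α=1/8: [713/14, 1003/14, 219/2]
= [51, 72, 110]

query (0,1) [L3,L4,L5] — begin 0,0,0
+L3 (α=1/2) → [78, 115/2, 78]
+L4 (α=1/2) → [149/2, 549/4, 145/2]
+L5 (α=1) → [54, 160, 41]
= [54, 160, 41]

query (1,1) [L3,L4,L5] — begin 0,0,0
L3 α=1/3: [17/3, 245/3, 157/3]
L4 α=1/2: [226/3, 154/3, 565/6]
L5 α=1/5: [212/3, 703/15, 1442/15]
→ [71, 47, 96]

query (1,2) [L3,L4,L5,L6] — begin 0,0,0
+L3 (α=2/3) → [392/3, 436/3, 62/3]
+L4 (α=1/3) → [1000/9, 1508/9, 136/9]
+L5 (α=0) → [1000/9, 1508/9, 136/9]
+L6 (α=3/8) → [1439/18, 9403/72, 3731/72]
= [80, 131, 52]

(1,0) stack=L3,L4; from [0,0,0]:
+L3 (α=1/3) → [11/3, 238/3, 40/3]
+L4 (α=5/7) → [3697/21, 2771/21, 3665/21]
→ [176, 132, 175]

at x=0,y=0 over L3,L4,L7:
L3 α=1/7: [138/7, 249/7, 21]
L4 α=5/7: [1816/49, 3193/49, 817/7]
L7 α=2/7: [14078/343, 40563/343, 7263/49]
= [41, 118, 148]

at x=1,y=1 over L3,L4,L7:
after L3 α=1/3: [17/3, 245/3, 157/3]
after L4 α=1/2: [226/3, 154/3, 565/6]
after L7 α=1/2: [173/3, 401/3, 811/12]
= [58, 134, 68]


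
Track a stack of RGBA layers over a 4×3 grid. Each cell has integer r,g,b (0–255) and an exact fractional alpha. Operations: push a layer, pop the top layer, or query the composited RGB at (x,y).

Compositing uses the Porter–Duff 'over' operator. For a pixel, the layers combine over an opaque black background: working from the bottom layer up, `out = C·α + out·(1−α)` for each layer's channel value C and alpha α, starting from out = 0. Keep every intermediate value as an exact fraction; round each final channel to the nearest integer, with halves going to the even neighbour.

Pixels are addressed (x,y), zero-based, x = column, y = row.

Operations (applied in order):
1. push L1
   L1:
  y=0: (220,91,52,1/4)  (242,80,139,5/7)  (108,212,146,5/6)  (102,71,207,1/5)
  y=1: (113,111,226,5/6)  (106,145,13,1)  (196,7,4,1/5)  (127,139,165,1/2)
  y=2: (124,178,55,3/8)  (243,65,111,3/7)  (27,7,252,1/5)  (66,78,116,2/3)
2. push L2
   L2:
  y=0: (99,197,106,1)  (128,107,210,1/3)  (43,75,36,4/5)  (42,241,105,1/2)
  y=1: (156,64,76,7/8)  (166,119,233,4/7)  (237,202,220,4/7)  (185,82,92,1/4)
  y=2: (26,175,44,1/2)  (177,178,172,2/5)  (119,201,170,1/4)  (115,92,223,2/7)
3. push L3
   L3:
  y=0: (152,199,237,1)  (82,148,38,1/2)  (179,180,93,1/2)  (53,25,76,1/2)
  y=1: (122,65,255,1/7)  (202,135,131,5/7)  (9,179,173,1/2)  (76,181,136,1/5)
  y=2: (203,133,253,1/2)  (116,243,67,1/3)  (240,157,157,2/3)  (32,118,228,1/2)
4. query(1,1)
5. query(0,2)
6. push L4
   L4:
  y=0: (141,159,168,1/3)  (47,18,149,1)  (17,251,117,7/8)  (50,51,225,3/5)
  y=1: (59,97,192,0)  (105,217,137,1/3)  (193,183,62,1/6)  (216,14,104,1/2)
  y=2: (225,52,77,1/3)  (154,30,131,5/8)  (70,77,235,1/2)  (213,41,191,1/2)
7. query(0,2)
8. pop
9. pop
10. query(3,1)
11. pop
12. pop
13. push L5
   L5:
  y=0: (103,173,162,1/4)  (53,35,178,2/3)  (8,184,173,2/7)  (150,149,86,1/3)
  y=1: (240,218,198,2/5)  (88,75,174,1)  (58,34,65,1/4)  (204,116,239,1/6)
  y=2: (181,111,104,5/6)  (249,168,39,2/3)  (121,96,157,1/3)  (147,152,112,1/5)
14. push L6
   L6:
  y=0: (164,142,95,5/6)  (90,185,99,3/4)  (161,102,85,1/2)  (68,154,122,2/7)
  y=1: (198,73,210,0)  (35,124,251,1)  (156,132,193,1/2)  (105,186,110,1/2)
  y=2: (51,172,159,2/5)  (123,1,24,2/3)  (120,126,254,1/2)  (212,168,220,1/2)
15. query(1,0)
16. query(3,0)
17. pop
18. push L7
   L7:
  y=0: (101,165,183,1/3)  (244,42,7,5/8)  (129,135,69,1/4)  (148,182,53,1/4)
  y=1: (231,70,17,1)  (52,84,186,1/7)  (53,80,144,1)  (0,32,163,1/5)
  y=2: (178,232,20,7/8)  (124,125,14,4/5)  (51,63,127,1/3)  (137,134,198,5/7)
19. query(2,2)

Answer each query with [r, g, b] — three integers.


(1,1) stack=L1,L2,L3; from [0,0,0]:
L1 α=1: [106, 145, 13]
L2 α=4/7: [982/7, 911/7, 971/7]
L3 α=5/7: [9034/49, 6547/49, 6527/49]
rounded: [184, 134, 133]

at x=0,y=2 over L1,L2,L3:
+L1 (α=3/8) → [93/2, 267/4, 165/8]
+L2 (α=1/2) → [145/4, 967/8, 517/16]
+L3 (α=1/2) → [957/8, 2031/16, 4565/32]
rounded: [120, 127, 143]

(0,2) stack=L1,L2,L3,L4; from [0,0,0]:
+L1 (α=3/8) → [93/2, 267/4, 165/8]
+L2 (α=1/2) → [145/4, 967/8, 517/16]
+L3 (α=1/2) → [957/8, 2031/16, 4565/32]
+L4 (α=1/3) → [619/4, 2447/24, 5797/48]
= [155, 102, 121]

at x=3,y=1 over L1,L2:
L1 α=1/2: [127/2, 139/2, 165/2]
L2 α=1/4: [751/8, 581/8, 679/8]
= [94, 73, 85]

(1,0) stack=L5,L6; from [0,0,0]:
L5 α=2/3: [106/3, 70/3, 356/3]
L6 α=3/4: [229/3, 1735/12, 1247/12]
rounded: [76, 145, 104]

(3,0) stack=L5,L6; from [0,0,0]:
L5 α=1/3: [50, 149/3, 86/3]
L6 α=2/7: [386/7, 1669/21, 166/3]
= [55, 79, 55]

query (2,2) [L5,L7] — begin 0,0,0
L5 α=1/3: [121/3, 32, 157/3]
L7 α=1/3: [395/9, 127/3, 695/9]
rounded: [44, 42, 77]


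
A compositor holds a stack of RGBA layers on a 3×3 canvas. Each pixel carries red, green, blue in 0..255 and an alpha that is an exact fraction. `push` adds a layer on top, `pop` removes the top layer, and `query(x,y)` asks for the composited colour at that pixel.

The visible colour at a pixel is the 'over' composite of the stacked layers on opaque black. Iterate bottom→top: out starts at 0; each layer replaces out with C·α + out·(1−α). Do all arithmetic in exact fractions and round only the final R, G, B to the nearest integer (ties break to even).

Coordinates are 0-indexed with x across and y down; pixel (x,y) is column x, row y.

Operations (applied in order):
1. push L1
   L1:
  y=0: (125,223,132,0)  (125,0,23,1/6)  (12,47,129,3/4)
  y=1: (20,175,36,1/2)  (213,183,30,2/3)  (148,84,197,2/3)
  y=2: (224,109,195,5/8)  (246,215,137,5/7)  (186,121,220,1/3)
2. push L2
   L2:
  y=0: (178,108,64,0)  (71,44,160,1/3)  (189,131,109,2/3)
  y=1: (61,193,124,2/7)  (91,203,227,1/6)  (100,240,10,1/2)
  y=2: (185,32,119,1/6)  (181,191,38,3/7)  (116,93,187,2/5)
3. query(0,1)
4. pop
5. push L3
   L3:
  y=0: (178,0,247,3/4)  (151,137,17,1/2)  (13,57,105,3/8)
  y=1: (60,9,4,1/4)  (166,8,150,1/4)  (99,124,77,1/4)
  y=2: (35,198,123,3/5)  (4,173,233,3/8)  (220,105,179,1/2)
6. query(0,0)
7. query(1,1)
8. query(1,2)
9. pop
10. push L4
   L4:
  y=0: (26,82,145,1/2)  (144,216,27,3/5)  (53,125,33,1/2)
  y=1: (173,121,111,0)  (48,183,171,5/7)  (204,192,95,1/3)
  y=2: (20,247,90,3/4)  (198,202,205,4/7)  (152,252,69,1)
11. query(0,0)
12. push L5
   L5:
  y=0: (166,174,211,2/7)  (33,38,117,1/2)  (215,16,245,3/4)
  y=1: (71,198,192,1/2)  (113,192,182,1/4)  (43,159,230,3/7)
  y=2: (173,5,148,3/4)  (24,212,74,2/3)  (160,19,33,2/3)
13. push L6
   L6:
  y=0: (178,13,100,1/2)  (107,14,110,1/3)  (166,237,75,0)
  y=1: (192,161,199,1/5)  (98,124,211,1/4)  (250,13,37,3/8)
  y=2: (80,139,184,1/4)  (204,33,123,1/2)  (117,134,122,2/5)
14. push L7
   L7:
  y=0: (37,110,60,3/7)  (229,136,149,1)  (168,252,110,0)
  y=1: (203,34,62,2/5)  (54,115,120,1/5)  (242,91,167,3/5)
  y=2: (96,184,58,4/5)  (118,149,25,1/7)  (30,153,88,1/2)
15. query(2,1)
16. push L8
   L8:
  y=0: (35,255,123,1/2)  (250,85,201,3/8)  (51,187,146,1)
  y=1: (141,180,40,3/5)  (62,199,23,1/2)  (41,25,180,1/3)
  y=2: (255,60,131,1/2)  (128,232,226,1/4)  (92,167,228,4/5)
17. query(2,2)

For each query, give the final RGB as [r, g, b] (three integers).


(0,1) stack=L1,L2; from [0,0,0]:
+L1 (α=1/2) → [10, 175/2, 18]
+L2 (α=2/7) → [172/7, 1647/14, 338/7]
→ [25, 118, 48]

at x=0,y=0 over L1,L3:
L1 α=0: [0, 0, 0]
L3 α=3/4: [267/2, 0, 741/4]
rounded: [134, 0, 185]

(1,1) stack=L1,L3; from [0,0,0]:
+L1 (α=2/3) → [142, 122, 20]
+L3 (α=1/4) → [148, 187/2, 105/2]
= [148, 94, 52]

(1,2) stack=L1,L3; from [0,0,0]:
after L1 α=5/7: [1230/7, 1075/7, 685/7]
after L3 α=3/8: [3117/28, 1126/7, 4159/28]
= [111, 161, 149]

at x=0,y=0 over L1,L4:
L1 α=0: [0, 0, 0]
L4 α=1/2: [13, 41, 145/2]
rounded: [13, 41, 72]

at x=2,y=1 over L1,L4,L5,L6,L7:
+L1 (α=2/3) → [296/3, 56, 394/3]
+L4 (α=1/3) → [1204/9, 304/3, 1073/9]
+L5 (α=3/7) → [5977/63, 2647/21, 10502/63]
+L6 (α=3/8) → [77135/504, 7027/84, 59503/504]
+L7 (α=3/5) → [260087/1260, 18493/210, 37151/252]
rounded: [206, 88, 147]

at x=2,y=2 over L1,L4,L5,L6,L7,L8:
L1 α=1/3: [62, 121/3, 220/3]
L4 α=1: [152, 252, 69]
L5 α=2/3: [472/3, 290/3, 45]
L6 α=2/5: [706/5, 558/5, 379/5]
L7 α=1/2: [428/5, 1323/10, 819/10]
L8 α=4/5: [2268/25, 8003/50, 9939/50]
rounded: [91, 160, 199]


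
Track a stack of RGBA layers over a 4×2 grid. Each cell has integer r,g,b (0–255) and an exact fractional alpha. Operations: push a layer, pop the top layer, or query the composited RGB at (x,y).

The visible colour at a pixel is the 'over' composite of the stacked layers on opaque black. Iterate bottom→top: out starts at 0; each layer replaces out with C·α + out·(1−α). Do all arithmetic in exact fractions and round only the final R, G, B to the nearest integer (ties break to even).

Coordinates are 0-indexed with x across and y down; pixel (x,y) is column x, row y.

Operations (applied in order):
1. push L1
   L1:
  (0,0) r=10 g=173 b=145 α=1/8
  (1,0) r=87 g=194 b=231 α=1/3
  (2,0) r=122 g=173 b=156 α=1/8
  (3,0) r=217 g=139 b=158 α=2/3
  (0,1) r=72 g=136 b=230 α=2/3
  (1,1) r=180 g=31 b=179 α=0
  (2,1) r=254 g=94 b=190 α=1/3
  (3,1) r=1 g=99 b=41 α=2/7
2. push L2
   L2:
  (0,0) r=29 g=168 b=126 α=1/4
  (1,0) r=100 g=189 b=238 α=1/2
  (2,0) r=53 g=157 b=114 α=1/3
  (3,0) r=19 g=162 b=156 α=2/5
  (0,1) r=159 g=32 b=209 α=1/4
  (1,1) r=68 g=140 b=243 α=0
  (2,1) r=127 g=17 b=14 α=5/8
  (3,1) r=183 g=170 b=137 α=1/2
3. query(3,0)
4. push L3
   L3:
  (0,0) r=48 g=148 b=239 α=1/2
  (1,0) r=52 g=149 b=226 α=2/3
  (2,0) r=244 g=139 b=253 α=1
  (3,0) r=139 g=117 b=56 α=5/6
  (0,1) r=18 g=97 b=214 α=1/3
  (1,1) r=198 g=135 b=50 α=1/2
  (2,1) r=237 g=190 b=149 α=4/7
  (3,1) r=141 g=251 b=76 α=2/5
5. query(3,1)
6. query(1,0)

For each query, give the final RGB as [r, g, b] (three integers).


(3,0) stack=L1,L2; from [0,0,0]:
+L1 (α=2/3) → [434/3, 278/3, 316/3]
+L2 (α=2/5) → [472/5, 602/5, 628/5]
→ [94, 120, 126]

(3,1) stack=L1,L2,L3; from [0,0,0]:
after L1 α=2/7: [2/7, 198/7, 82/7]
after L2 α=1/2: [1283/14, 694/7, 1041/14]
after L3 α=2/5: [7797/70, 5596/35, 5251/70]
rounded: [111, 160, 75]

(1,0) stack=L1,L2,L3; from [0,0,0]:
after L1 α=1/3: [29, 194/3, 77]
after L2 α=1/2: [129/2, 761/6, 315/2]
after L3 α=2/3: [337/6, 2549/18, 1219/6]
= [56, 142, 203]


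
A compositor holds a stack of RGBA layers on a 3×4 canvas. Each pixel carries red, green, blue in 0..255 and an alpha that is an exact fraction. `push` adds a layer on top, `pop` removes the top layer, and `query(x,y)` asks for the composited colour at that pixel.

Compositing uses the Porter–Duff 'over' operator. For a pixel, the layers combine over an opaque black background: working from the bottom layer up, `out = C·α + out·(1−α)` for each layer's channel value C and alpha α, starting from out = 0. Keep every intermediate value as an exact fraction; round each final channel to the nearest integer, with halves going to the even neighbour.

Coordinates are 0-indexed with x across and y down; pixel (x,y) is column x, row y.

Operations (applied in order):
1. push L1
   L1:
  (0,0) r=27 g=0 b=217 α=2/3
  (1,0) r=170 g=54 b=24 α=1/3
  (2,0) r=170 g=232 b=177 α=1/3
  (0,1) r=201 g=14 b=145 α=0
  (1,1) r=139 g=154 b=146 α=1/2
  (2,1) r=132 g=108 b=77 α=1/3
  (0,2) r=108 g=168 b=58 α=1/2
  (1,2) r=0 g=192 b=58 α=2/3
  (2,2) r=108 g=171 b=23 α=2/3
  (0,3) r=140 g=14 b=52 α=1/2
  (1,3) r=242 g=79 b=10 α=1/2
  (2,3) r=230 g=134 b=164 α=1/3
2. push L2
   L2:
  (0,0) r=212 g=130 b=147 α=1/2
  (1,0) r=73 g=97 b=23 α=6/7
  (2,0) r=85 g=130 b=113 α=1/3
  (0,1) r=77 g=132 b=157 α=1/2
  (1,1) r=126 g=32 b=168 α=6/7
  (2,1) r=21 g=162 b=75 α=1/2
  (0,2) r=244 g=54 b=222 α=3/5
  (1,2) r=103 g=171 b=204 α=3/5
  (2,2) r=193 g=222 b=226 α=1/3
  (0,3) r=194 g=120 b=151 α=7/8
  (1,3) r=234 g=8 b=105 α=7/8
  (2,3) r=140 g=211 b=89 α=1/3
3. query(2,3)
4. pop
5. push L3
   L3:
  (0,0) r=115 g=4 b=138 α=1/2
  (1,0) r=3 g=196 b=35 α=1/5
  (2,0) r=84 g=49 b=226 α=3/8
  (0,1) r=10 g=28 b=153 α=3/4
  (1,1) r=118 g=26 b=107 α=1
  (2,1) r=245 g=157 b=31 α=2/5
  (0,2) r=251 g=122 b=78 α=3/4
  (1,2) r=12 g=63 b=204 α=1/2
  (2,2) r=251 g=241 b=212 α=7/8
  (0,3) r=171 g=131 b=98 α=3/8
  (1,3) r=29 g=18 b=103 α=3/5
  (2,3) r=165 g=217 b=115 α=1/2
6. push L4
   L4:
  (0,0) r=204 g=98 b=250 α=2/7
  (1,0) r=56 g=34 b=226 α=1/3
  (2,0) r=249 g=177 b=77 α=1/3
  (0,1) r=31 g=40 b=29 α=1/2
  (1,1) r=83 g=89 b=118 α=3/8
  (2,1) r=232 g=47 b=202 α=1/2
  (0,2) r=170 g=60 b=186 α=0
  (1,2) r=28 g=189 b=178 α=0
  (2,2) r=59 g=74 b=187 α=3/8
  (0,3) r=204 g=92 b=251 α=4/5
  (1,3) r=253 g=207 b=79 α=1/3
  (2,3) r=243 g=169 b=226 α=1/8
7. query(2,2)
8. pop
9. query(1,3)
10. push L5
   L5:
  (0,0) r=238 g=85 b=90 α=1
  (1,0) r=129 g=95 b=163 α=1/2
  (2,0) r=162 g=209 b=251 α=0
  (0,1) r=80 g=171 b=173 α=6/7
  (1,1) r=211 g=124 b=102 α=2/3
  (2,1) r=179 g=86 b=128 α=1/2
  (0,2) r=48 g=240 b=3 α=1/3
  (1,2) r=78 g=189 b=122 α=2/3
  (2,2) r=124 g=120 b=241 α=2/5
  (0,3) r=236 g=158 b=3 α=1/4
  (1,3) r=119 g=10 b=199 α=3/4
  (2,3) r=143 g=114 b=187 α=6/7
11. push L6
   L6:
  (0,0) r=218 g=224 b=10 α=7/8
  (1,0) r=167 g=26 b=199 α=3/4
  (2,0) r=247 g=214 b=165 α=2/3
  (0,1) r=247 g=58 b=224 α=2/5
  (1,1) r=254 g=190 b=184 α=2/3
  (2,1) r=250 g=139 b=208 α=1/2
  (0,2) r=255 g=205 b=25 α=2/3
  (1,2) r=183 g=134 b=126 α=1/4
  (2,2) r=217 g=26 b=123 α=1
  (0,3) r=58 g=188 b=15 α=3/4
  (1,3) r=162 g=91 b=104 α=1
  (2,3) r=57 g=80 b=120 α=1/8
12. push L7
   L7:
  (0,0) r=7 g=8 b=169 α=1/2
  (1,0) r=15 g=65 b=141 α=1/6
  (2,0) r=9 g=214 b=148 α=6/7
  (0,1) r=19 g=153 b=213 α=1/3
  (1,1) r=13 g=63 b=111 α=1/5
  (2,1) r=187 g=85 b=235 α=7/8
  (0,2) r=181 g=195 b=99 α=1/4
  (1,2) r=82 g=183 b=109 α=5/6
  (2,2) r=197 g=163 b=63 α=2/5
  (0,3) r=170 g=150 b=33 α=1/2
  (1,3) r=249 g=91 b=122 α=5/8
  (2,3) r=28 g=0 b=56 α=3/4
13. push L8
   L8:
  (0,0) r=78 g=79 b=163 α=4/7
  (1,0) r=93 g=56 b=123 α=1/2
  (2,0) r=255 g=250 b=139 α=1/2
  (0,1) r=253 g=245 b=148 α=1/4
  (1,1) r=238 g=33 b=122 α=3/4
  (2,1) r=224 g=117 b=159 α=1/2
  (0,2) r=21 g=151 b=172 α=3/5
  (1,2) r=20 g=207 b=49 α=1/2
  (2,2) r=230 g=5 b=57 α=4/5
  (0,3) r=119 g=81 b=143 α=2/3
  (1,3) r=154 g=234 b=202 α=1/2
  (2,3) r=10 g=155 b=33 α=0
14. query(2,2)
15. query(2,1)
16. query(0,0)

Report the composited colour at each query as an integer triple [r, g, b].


query (2,3) [L1,L2] — begin 0,0,0
L1 α=1/3: [230/3, 134/3, 164/3]
L2 α=1/3: [880/9, 901/9, 595/9]
= [98, 100, 66]

query (2,2) [L1,L3,L4] — begin 0,0,0
after L1 α=2/3: [72, 114, 46/3]
after L3 α=7/8: [1829/8, 1801/8, 2249/12]
after L4 α=3/8: [10561/64, 10781/64, 17977/96]
→ [165, 168, 187]

query (1,3) [L1,L3] — begin 0,0,0
after L1 α=1/2: [121, 79/2, 5]
after L3 α=3/5: [329/5, 133/5, 319/5]
rounded: [66, 27, 64]

query (2,2) [L1,L3,L5,L6,L7,L8] — begin 0,0,0
after L1 α=2/3: [72, 114, 46/3]
after L3 α=7/8: [1829/8, 1801/8, 2249/12]
after L5 α=2/5: [7471/40, 7323/40, 4177/20]
after L6 α=1: [217, 26, 123]
after L7 α=2/5: [209, 404/5, 99]
after L8 α=4/5: [1129/5, 504/25, 327/5]
→ [226, 20, 65]

at x=2,y=1 over L1,L3,L5,L6,L7,L8:
L1 α=1/3: [44, 36, 77/3]
L3 α=2/5: [622/5, 422/5, 139/5]
L5 α=1/2: [1517/10, 426/5, 779/10]
L6 α=1/2: [4017/20, 1121/10, 2859/20]
L7 α=7/8: [30197/160, 7071/80, 35759/160]
L8 α=1/2: [66037/320, 16431/160, 61199/320]
= [206, 103, 191]

(0,0) stack=L1,L3,L5,L6,L7,L8; from [0,0,0]:
+L1 (α=2/3) → [18, 0, 434/3]
+L3 (α=1/2) → [133/2, 2, 424/3]
+L5 (α=1) → [238, 85, 90]
+L6 (α=7/8) → [441/2, 1653/8, 20]
+L7 (α=1/2) → [455/4, 1717/16, 189/2]
+L8 (α=4/7) → [2613/28, 10207/112, 1871/14]
→ [93, 91, 134]


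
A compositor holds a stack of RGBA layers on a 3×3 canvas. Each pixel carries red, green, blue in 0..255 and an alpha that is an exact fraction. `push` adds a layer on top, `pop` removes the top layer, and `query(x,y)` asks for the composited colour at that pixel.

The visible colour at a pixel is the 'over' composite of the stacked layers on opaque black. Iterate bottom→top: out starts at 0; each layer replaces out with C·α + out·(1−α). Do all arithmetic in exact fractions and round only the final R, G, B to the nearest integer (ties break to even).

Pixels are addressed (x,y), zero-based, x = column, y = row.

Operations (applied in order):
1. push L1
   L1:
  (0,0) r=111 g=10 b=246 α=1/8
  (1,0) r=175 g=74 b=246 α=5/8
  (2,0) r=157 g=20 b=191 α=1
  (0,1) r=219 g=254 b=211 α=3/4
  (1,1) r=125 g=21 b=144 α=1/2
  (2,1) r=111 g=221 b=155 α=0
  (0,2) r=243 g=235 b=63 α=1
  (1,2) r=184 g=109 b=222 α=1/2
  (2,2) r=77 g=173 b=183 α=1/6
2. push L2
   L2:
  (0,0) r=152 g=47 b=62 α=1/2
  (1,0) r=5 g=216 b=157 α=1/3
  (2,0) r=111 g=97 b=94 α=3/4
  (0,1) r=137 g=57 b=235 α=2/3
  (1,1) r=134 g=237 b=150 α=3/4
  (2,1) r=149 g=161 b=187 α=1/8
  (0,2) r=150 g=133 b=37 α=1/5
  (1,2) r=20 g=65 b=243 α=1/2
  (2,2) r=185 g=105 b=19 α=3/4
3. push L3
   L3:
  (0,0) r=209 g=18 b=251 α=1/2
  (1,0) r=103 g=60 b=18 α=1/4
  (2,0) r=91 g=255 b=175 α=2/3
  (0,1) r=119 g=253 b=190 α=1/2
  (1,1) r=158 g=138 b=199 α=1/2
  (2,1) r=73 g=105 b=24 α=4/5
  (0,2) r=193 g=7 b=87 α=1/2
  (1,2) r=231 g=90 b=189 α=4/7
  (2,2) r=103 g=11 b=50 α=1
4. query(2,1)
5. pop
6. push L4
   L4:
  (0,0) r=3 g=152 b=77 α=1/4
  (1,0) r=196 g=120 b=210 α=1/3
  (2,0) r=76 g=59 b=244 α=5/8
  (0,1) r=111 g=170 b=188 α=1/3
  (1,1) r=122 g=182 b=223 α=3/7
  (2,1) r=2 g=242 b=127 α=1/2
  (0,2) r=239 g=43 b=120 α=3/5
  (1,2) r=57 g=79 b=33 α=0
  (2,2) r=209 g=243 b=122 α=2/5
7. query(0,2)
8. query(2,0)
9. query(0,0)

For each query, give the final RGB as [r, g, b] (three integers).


at x=2,y=1 over L1,L2,L3:
+L1 (α=0) → [0, 0, 0]
+L2 (α=1/8) → [149/8, 161/8, 187/8]
+L3 (α=4/5) → [497/8, 3521/40, 191/8]
= [62, 88, 24]

at x=0,y=2 over L1,L2,L4:
after L1 α=1: [243, 235, 63]
after L2 α=1/5: [1122/5, 1073/5, 289/5]
after L4 α=3/5: [5829/25, 2791/25, 2378/25]
= [233, 112, 95]

(2,0) stack=L1,L2,L4; from [0,0,0]:
L1 α=1: [157, 20, 191]
L2 α=3/4: [245/2, 311/4, 473/4]
L4 α=5/8: [1495/16, 2113/32, 6299/32]
rounded: [93, 66, 197]

query (0,0) [L1,L2,L4] — begin 0,0,0
L1 α=1/8: [111/8, 5/4, 123/4]
L2 α=1/2: [1327/16, 193/8, 371/8]
L4 α=1/4: [4029/64, 1795/32, 1729/32]
→ [63, 56, 54]
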